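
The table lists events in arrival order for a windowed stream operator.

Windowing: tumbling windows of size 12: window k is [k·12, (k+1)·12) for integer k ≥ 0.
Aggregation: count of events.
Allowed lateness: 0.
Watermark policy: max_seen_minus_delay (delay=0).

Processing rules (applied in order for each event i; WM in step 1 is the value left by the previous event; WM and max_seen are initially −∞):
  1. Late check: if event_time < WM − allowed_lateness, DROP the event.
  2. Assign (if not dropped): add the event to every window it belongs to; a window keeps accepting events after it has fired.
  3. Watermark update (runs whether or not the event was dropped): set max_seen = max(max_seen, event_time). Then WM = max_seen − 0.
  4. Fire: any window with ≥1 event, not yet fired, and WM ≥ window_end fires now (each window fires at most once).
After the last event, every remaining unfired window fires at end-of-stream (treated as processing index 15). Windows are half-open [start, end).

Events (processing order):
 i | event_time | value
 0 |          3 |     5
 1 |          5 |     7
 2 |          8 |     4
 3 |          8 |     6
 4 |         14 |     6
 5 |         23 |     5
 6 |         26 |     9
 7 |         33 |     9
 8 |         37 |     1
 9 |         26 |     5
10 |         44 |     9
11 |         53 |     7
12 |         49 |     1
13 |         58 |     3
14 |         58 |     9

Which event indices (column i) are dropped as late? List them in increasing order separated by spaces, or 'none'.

i=0 t=3 v=5: → [0,12); WM=3
i=1 t=5 v=7: → [0,12); WM=5
i=2 t=8 v=4: → [0,12); WM=8
i=3 t=8 v=6: → [0,12); WM=8
i=4 t=14 v=6: → [12,24); WM=14; [0,12) fires=4
i=5 t=23 v=5: → [12,24); WM=23
i=6 t=26 v=9: → [24,36); WM=26; [12,24) fires=2
i=7 t=33 v=9: → [24,36); WM=33
i=8 t=37 v=1: → [36,48); WM=37; [24,36) fires=2
i=9 t=26 v=5: DROP (t<37-0); WM=37
i=10 t=44 v=9: → [36,48); WM=44
i=11 t=53 v=7: → [48,60); WM=53; [36,48) fires=2
i=12 t=49 v=1: DROP (t<53-0); WM=53
i=13 t=58 v=3: → [48,60); WM=58
i=14 t=58 v=9: → [48,60); WM=58

9 12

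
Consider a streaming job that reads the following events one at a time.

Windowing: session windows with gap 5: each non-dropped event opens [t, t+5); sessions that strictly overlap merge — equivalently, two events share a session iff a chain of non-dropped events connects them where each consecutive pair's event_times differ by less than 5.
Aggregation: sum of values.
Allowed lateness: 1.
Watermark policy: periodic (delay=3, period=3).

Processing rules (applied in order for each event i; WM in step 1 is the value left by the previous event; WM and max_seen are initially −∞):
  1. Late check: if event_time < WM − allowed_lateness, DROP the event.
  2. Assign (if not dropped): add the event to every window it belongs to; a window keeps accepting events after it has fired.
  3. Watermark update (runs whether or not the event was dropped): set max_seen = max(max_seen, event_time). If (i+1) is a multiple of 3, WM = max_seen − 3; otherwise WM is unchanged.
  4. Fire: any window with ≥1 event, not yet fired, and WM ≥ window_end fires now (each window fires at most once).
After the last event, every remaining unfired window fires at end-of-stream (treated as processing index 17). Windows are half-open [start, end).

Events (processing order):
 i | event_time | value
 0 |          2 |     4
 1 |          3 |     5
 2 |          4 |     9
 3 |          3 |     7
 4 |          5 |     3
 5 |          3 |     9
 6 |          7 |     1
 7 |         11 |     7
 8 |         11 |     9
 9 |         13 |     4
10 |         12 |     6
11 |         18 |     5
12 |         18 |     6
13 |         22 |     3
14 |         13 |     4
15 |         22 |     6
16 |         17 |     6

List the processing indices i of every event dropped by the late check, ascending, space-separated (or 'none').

i=0 t=2 v=4: → [2,7); WM=−∞
i=1 t=3 v=5: → [2,8); WM=−∞
i=2 t=4 v=9: → [2,9); WM=1
i=3 t=3 v=7: → [2,9); WM=1
i=4 t=5 v=3: → [2,10); WM=1
i=5 t=3 v=9: → [2,10); WM=2
i=6 t=7 v=1: → [2,12); WM=2
i=7 t=11 v=7: → [2,16); WM=2
i=8 t=11 v=9: → [2,16); WM=8
i=9 t=13 v=4: → [2,18); WM=8
i=10 t=12 v=6: → [2,18); WM=8
i=11 t=18 v=5: → [18,23); WM=15
i=12 t=18 v=6: → [18,23); WM=15
i=13 t=22 v=3: → [18,27); WM=15
i=14 t=13 v=4: DROP (t<15-1); WM=19
i=15 t=22 v=6: → [18,27); WM=19
i=16 t=17 v=6: DROP (t<19-1); WM=19

14 16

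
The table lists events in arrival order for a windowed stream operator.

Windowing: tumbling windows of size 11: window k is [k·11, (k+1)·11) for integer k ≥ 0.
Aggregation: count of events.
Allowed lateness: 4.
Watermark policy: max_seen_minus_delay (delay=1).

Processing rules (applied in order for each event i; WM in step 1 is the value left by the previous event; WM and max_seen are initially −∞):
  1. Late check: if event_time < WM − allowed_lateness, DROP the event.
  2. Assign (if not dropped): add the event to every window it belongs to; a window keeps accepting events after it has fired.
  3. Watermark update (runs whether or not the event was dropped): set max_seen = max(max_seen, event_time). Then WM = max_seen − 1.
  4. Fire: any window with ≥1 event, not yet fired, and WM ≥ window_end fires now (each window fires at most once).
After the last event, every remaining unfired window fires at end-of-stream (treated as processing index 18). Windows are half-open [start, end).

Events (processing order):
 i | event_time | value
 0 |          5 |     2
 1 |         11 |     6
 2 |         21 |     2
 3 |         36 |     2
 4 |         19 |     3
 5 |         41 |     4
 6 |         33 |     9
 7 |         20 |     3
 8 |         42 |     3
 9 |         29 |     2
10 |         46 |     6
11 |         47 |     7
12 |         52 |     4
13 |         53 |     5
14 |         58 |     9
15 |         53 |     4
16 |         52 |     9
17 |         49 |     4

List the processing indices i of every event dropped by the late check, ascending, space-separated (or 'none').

4 6 7 9 16 17

i=0 t=5 v=2: → [0,11); WM=4
i=1 t=11 v=6: → [11,22); WM=10
i=2 t=21 v=2: → [11,22); WM=20; [0,11) fires=1
i=3 t=36 v=2: → [33,44); WM=35; [11,22) fires=2
i=4 t=19 v=3: DROP (t<35-4); WM=35
i=5 t=41 v=4: → [33,44); WM=40
i=6 t=33 v=9: DROP (t<40-4); WM=40
i=7 t=20 v=3: DROP (t<40-4); WM=40
i=8 t=42 v=3: → [33,44); WM=41
i=9 t=29 v=2: DROP (t<41-4); WM=41
i=10 t=46 v=6: → [44,55); WM=45; [33,44) fires=3
i=11 t=47 v=7: → [44,55); WM=46
i=12 t=52 v=4: → [44,55); WM=51
i=13 t=53 v=5: → [44,55); WM=52
i=14 t=58 v=9: → [55,66); WM=57; [44,55) fires=4
i=15 t=53 v=4: → [44,55); WM=57
i=16 t=52 v=9: DROP (t<57-4); WM=57
i=17 t=49 v=4: DROP (t<57-4); WM=57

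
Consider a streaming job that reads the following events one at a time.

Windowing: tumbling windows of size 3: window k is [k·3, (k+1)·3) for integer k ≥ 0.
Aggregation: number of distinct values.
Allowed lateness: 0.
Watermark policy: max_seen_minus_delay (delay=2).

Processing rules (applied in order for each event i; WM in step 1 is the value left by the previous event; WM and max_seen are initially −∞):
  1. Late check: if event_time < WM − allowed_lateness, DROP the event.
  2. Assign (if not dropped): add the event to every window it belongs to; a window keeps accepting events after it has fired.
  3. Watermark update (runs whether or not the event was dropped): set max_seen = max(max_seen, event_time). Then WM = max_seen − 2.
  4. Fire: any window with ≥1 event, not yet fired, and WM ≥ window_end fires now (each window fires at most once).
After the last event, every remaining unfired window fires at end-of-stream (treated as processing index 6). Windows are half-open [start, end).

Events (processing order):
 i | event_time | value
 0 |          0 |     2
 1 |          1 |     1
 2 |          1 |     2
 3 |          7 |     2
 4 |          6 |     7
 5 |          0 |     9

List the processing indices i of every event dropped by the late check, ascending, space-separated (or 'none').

5

i=0 t=0 v=2: → [0,3); WM=-2
i=1 t=1 v=1: → [0,3); WM=-1
i=2 t=1 v=2: → [0,3); WM=-1
i=3 t=7 v=2: → [6,9); WM=5; [0,3) fires=2
i=4 t=6 v=7: → [6,9); WM=5
i=5 t=0 v=9: DROP (t<5-0); WM=5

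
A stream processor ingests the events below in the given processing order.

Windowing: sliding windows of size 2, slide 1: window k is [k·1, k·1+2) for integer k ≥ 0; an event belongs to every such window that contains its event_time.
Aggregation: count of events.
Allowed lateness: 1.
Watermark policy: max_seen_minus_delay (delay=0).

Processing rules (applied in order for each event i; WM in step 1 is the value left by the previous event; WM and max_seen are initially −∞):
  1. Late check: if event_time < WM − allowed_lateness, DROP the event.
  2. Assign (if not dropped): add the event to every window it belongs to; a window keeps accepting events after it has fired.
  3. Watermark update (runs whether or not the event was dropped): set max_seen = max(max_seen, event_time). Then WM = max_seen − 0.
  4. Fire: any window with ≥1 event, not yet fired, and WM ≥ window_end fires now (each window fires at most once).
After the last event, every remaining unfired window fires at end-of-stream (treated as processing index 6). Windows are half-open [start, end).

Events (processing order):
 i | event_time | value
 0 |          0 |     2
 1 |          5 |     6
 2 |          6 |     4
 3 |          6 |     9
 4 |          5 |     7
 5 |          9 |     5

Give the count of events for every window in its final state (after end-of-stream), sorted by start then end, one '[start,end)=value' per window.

i=0 t=0 v=2: → [0,2); WM=0
i=1 t=5 v=6: → [5,7),[4,6); WM=5; [0,2) fires=1
i=2 t=6 v=4: → [6,8),[5,7); WM=6; [4,6) fires=1
i=3 t=6 v=9: → [6,8),[5,7); WM=6
i=4 t=5 v=7: → [5,7),[4,6); WM=6
i=5 t=9 v=5: → [9,11),[8,10); WM=9; [5,7) fires=4 [6,8) fires=2

[0,2)=1 [4,6)=2 [5,7)=4 [6,8)=2 [8,10)=1 [9,11)=1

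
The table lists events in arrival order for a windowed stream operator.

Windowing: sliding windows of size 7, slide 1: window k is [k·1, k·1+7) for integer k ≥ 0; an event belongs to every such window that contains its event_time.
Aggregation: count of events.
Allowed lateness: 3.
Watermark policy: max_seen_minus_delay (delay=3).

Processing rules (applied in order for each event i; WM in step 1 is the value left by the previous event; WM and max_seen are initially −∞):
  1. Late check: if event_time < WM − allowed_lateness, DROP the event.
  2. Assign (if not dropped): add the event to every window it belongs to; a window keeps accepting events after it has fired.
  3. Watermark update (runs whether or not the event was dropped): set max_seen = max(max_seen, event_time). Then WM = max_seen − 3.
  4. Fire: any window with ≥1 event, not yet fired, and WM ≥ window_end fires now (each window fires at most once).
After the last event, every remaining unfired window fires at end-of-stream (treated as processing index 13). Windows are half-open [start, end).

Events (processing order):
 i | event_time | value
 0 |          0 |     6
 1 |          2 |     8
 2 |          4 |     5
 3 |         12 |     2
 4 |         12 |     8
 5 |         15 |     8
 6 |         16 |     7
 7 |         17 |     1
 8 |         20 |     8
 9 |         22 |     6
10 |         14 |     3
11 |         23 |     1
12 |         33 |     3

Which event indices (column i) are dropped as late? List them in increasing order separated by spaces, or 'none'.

10

i=0 t=0 v=6: → [0,7); WM=-3
i=1 t=2 v=8: → [2,9),[1,8),[0,7); WM=-1
i=2 t=4 v=5: → [4,11),[3,10),[2,9),[1,8),[0,7); WM=1
i=3 t=12 v=2: → [12,19),[11,18),[10,17),[9,16),[8,15),[7,14),[6,13); WM=9; [0,7) fires=3 [1,8) fires=2 [2,9) fires=2
i=4 t=12 v=8: → [12,19),[11,18),[10,17),[9,16),[8,15),[7,14),[6,13); WM=9
i=5 t=15 v=8: → [15,22),[14,21),[13,20),[12,19),[11,18),[10,17),[9,16); WM=12; [3,10) fires=1 [4,11) fires=1
i=6 t=16 v=7: → [16,23),[15,22),[14,21),[13,20),[12,19),[11,18),[10,17); WM=13; [6,13) fires=2
i=7 t=17 v=1: → [17,24),[16,23),[15,22),[14,21),[13,20),[12,19),[11,18); WM=14; [7,14) fires=2
i=8 t=20 v=8: → [20,27),[19,26),[18,25),[17,24),[16,23),[15,22),[14,21); WM=17; [8,15) fires=2 [9,16) fires=3 [10,17) fires=4
i=9 t=22 v=6: → [22,29),[21,28),[20,27),[19,26),[18,25),[17,24),[16,23); WM=19; [11,18) fires=5 [12,19) fires=5
i=10 t=14 v=3: DROP (t<19-3); WM=19
i=11 t=23 v=1: → [23,30),[22,29),[21,28),[20,27),[19,26),[18,25),[17,24); WM=20; [13,20) fires=3
i=12 t=33 v=3: → [33,40),[32,39),[31,38),[30,37),[29,36),[28,35),[27,34); WM=30; [14,21) fires=4 [15,22) fires=4 [16,23) fires=4 [17,24) fires=4 [18,25) fires=3 [19,26) fires=3 [20,27) fires=3 [21,28) fires=2 [22,29) fires=2 [23,30) fires=1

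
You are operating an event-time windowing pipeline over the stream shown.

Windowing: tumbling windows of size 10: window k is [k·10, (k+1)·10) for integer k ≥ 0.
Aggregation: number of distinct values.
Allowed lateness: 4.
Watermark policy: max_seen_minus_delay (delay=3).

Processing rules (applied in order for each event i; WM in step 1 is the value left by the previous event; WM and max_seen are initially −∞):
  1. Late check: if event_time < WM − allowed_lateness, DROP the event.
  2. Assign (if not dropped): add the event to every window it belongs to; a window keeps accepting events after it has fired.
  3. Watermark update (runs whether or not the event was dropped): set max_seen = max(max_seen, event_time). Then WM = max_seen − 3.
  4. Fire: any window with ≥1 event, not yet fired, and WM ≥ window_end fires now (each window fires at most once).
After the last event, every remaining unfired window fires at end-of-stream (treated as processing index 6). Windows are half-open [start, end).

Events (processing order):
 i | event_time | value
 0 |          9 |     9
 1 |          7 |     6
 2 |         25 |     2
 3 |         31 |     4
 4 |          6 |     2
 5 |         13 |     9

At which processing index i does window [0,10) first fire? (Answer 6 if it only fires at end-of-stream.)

2

i=0 t=9 v=9: → [0,10); WM=6
i=1 t=7 v=6: → [0,10); WM=6
i=2 t=25 v=2: → [20,30); WM=22; [0,10) fires=2
i=3 t=31 v=4: → [30,40); WM=28
i=4 t=6 v=2: DROP (t<28-4); WM=28
i=5 t=13 v=9: DROP (t<28-4); WM=28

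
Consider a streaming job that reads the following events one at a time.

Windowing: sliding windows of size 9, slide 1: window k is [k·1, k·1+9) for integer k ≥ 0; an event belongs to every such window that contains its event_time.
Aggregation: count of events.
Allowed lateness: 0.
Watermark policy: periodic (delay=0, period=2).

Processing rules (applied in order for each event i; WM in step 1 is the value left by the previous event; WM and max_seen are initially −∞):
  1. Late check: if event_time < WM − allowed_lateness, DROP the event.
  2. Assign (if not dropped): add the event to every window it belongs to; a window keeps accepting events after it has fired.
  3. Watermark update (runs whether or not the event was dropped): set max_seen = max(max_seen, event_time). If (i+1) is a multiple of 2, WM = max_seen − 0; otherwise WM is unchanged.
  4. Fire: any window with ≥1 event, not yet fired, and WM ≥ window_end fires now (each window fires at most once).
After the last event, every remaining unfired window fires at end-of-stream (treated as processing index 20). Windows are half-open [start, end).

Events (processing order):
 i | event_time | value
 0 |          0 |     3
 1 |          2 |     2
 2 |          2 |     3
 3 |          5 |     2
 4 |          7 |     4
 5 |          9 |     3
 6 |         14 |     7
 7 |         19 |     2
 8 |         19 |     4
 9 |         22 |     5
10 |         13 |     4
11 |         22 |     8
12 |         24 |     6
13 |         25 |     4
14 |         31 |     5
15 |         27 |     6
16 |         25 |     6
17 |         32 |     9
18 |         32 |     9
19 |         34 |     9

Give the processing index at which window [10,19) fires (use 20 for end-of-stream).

i=0 t=0 v=3: → [0,9); WM=−∞
i=1 t=2 v=2: → [2,11),[1,10),[0,9); WM=2
i=2 t=2 v=3: → [2,11),[1,10),[0,9); WM=2
i=3 t=5 v=2: → [5,14),[4,13),[3,12),[2,11),[1,10),[0,9); WM=5
i=4 t=7 v=4: → [7,16),[6,15),[5,14),[4,13),[3,12),[2,11),[1,10),[0,9); WM=5
i=5 t=9 v=3: → [9,18),[8,17),[7,16),[6,15),[5,14),[4,13),[3,12),[2,11),[1,10); WM=9; [0,9) fires=5
i=6 t=14 v=7: → [14,23),[13,22),[12,21),[11,20),[10,19),[9,18),[8,17),[7,16),[6,15); WM=9
i=7 t=19 v=2: → [19,28),[18,27),[17,26),[16,25),[15,24),[14,23),[13,22),[12,21),[11,20); WM=19; [1,10) fires=5 [2,11) fires=5 [3,12) fires=3 [4,13) fires=3 [5,14) fires=3 [6,15) fires=3 [7,16) fires=3 [8,17) fires=2 [9,18) fires=2 [10,19) fires=1
i=8 t=19 v=4: → [19,28),[18,27),[17,26),[16,25),[15,24),[14,23),[13,22),[12,21),[11,20); WM=19
i=9 t=22 v=5: → [22,31),[21,30),[20,29),[19,28),[18,27),[17,26),[16,25),[15,24),[14,23); WM=22; [11,20) fires=3 [12,21) fires=3 [13,22) fires=3
i=10 t=13 v=4: DROP (t<22-0); WM=22
i=11 t=22 v=8: → [22,31),[21,30),[20,29),[19,28),[18,27),[17,26),[16,25),[15,24),[14,23); WM=22
i=12 t=24 v=6: → [24,33),[23,32),[22,31),[21,30),[20,29),[19,28),[18,27),[17,26),[16,25); WM=22
i=13 t=25 v=4: → [25,34),[24,33),[23,32),[22,31),[21,30),[20,29),[19,28),[18,27),[17,26); WM=25; [14,23) fires=5 [15,24) fires=4 [16,25) fires=5
i=14 t=31 v=5: → [31,40),[30,39),[29,38),[28,37),[27,36),[26,35),[25,34),[24,33),[23,32); WM=25
i=15 t=27 v=6: → [27,36),[26,35),[25,34),[24,33),[23,32),[22,31),[21,30),[20,29),[19,28); WM=31; [17,26) fires=6 [18,27) fires=6 [19,28) fires=7 [20,29) fires=5 [21,30) fires=5 [22,31) fires=5
i=16 t=25 v=6: DROP (t<31-0); WM=31
i=17 t=32 v=9: → [32,41),[31,40),[30,39),[29,38),[28,37),[27,36),[26,35),[25,34),[24,33); WM=32; [23,32) fires=4
i=18 t=32 v=9: → [32,41),[31,40),[30,39),[29,38),[28,37),[27,36),[26,35),[25,34),[24,33); WM=32
i=19 t=34 v=9: → [34,43),[33,42),[32,41),[31,40),[30,39),[29,38),[28,37),[27,36),[26,35); WM=34; [24,33) fires=6 [25,34) fires=5

7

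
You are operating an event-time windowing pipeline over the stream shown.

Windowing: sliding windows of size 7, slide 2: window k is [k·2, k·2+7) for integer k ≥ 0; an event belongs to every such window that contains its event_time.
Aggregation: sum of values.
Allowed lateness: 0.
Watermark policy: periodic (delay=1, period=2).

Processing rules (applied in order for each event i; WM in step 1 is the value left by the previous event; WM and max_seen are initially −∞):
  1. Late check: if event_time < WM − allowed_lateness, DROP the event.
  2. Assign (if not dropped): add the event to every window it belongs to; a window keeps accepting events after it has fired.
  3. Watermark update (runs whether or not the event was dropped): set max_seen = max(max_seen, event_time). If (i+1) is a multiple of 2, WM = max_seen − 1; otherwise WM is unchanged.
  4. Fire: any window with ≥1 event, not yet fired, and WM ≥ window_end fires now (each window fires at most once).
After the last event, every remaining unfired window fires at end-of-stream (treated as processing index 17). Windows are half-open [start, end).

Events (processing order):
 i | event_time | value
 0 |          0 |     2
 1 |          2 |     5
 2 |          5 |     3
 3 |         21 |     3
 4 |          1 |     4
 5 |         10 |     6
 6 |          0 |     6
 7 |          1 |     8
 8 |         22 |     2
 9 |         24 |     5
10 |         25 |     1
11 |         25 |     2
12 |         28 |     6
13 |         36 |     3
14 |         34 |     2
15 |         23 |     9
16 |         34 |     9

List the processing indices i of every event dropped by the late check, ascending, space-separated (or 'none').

i=0 t=0 v=2: → [0,7); WM=−∞
i=1 t=2 v=5: → [2,9),[0,7); WM=1
i=2 t=5 v=3: → [4,11),[2,9),[0,7); WM=1
i=3 t=21 v=3: → [20,27),[18,25),[16,23); WM=20; [0,7) fires=10 [2,9) fires=8 [4,11) fires=3
i=4 t=1 v=4: DROP (t<20-0); WM=20
i=5 t=10 v=6: DROP (t<20-0); WM=20
i=6 t=0 v=6: DROP (t<20-0); WM=20
i=7 t=1 v=8: DROP (t<20-0); WM=20
i=8 t=22 v=2: → [22,29),[20,27),[18,25),[16,23); WM=20
i=9 t=24 v=5: → [24,31),[22,29),[20,27),[18,25); WM=23; [16,23) fires=5
i=10 t=25 v=1: → [24,31),[22,29),[20,27); WM=23
i=11 t=25 v=2: → [24,31),[22,29),[20,27); WM=24
i=12 t=28 v=6: → [28,35),[26,33),[24,31),[22,29); WM=24
i=13 t=36 v=3: → [36,43),[34,41),[32,39),[30,37); WM=35; [18,25) fires=10 [20,27) fires=13 [22,29) fires=16 [24,31) fires=14 [26,33) fires=6 [28,35) fires=6
i=14 t=34 v=2: DROP (t<35-0); WM=35
i=15 t=23 v=9: DROP (t<35-0); WM=35
i=16 t=34 v=9: DROP (t<35-0); WM=35

4 5 6 7 14 15 16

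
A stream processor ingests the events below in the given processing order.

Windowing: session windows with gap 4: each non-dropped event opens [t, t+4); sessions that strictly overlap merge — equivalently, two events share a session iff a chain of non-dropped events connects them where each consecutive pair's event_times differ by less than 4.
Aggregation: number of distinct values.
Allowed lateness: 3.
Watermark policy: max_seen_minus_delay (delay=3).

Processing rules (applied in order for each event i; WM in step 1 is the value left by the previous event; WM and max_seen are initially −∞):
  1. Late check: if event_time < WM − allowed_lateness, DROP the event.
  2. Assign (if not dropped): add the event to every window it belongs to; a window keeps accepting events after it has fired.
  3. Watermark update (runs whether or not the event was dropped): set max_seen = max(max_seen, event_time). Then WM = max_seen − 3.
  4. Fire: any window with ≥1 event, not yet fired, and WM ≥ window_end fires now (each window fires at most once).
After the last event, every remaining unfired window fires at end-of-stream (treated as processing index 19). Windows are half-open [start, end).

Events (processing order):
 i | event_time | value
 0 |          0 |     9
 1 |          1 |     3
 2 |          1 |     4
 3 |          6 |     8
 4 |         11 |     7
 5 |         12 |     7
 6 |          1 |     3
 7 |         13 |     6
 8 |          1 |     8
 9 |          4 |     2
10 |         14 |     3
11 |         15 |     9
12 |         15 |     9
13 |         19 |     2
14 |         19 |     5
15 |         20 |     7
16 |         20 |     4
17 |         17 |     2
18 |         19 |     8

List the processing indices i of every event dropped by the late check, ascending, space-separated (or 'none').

i=0 t=0 v=9: → [0,4); WM=-3
i=1 t=1 v=3: → [0,5); WM=-2
i=2 t=1 v=4: → [0,5); WM=-2
i=3 t=6 v=8: → [6,10); WM=3
i=4 t=11 v=7: → [11,15); WM=8
i=5 t=12 v=7: → [11,16); WM=9
i=6 t=1 v=3: DROP (t<9-3); WM=9
i=7 t=13 v=6: → [11,17); WM=10
i=8 t=1 v=8: DROP (t<10-3); WM=10
i=9 t=4 v=2: DROP (t<10-3); WM=10
i=10 t=14 v=3: → [11,18); WM=11
i=11 t=15 v=9: → [11,19); WM=12
i=12 t=15 v=9: → [11,19); WM=12
i=13 t=19 v=2: → [19,23); WM=16
i=14 t=19 v=5: → [19,23); WM=16
i=15 t=20 v=7: → [19,24); WM=17
i=16 t=20 v=4: → [19,24); WM=17
i=17 t=17 v=2: → [11,24); WM=17
i=18 t=19 v=8: → [11,24); WM=17

6 8 9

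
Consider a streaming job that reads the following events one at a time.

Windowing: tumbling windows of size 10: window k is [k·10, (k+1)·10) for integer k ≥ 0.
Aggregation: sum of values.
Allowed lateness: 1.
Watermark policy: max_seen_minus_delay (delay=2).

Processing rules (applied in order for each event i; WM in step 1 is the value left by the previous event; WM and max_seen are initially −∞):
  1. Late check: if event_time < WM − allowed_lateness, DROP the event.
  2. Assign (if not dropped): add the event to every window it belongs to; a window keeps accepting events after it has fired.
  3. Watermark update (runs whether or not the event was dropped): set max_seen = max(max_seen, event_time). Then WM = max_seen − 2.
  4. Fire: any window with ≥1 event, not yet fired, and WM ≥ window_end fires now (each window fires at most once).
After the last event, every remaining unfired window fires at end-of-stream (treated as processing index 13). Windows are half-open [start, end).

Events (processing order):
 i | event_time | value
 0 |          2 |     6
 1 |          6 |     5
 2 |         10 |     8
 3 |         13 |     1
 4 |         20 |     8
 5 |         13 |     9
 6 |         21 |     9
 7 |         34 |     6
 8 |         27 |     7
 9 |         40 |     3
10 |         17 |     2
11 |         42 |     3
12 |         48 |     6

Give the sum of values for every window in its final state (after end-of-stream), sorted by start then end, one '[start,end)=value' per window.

i=0 t=2 v=6: → [0,10); WM=0
i=1 t=6 v=5: → [0,10); WM=4
i=2 t=10 v=8: → [10,20); WM=8
i=3 t=13 v=1: → [10,20); WM=11; [0,10) fires=11
i=4 t=20 v=8: → [20,30); WM=18
i=5 t=13 v=9: DROP (t<18-1); WM=18
i=6 t=21 v=9: → [20,30); WM=19
i=7 t=34 v=6: → [30,40); WM=32; [10,20) fires=9 [20,30) fires=17
i=8 t=27 v=7: DROP (t<32-1); WM=32
i=9 t=40 v=3: → [40,50); WM=38
i=10 t=17 v=2: DROP (t<38-1); WM=38
i=11 t=42 v=3: → [40,50); WM=40; [30,40) fires=6
i=12 t=48 v=6: → [40,50); WM=46

[0,10)=11 [10,20)=9 [20,30)=17 [30,40)=6 [40,50)=12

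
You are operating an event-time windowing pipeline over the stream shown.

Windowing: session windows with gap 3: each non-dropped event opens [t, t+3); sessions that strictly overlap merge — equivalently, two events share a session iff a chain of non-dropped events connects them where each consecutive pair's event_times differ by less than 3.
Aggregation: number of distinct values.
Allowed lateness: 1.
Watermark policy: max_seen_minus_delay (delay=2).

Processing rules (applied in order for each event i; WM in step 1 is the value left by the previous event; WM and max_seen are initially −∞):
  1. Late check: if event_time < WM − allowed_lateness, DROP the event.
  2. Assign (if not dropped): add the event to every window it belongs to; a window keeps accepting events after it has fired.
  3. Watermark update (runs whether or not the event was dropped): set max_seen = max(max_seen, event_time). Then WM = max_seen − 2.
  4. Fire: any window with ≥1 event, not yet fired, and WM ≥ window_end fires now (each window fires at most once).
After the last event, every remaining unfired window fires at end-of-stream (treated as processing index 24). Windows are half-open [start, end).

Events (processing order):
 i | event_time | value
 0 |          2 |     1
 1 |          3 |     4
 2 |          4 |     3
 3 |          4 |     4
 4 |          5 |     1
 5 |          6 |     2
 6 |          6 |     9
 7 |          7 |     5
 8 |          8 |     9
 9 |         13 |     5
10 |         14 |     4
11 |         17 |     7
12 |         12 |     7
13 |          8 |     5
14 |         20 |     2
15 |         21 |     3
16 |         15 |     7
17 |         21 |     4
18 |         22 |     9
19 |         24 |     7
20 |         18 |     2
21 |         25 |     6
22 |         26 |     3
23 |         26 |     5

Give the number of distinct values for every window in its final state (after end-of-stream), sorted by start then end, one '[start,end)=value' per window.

i=0 t=2 v=1: → [2,5); WM=0
i=1 t=3 v=4: → [2,6); WM=1
i=2 t=4 v=3: → [2,7); WM=2
i=3 t=4 v=4: → [2,7); WM=2
i=4 t=5 v=1: → [2,8); WM=3
i=5 t=6 v=2: → [2,9); WM=4
i=6 t=6 v=9: → [2,9); WM=4
i=7 t=7 v=5: → [2,10); WM=5
i=8 t=8 v=9: → [2,11); WM=6
i=9 t=13 v=5: → [13,16); WM=11
i=10 t=14 v=4: → [13,17); WM=12
i=11 t=17 v=7: → [17,20); WM=15
i=12 t=12 v=7: DROP (t<15-1); WM=15
i=13 t=8 v=5: DROP (t<15-1); WM=15
i=14 t=20 v=2: → [20,23); WM=18
i=15 t=21 v=3: → [20,24); WM=19
i=16 t=15 v=7: DROP (t<19-1); WM=19
i=17 t=21 v=4: → [20,24); WM=19
i=18 t=22 v=9: → [20,25); WM=20
i=19 t=24 v=7: → [20,27); WM=22
i=20 t=18 v=2: DROP (t<22-1); WM=22
i=21 t=25 v=6: → [20,28); WM=23
i=22 t=26 v=3: → [20,29); WM=24
i=23 t=26 v=5: → [20,29); WM=24

[2,11)=6 [13,17)=2 [17,20)=1 [20,29)=7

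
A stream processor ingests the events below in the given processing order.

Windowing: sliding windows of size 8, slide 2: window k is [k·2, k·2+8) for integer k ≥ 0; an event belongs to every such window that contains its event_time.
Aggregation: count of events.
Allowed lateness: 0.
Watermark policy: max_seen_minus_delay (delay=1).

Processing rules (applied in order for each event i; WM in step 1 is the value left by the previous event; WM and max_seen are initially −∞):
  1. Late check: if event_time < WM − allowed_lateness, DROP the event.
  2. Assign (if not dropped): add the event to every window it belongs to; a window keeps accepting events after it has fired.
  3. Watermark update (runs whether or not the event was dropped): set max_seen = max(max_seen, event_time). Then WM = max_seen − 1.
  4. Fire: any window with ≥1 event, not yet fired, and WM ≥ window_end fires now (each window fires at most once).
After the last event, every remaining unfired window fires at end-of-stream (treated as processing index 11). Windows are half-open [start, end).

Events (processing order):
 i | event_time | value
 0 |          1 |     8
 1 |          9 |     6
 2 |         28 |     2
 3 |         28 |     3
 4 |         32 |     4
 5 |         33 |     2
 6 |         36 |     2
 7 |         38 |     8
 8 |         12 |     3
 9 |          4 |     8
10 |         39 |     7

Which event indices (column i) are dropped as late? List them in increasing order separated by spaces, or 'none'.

i=0 t=1 v=8: → [0,8); WM=0
i=1 t=9 v=6: → [8,16),[6,14),[4,12),[2,10); WM=8; [0,8) fires=1
i=2 t=28 v=2: → [28,36),[26,34),[24,32),[22,30); WM=27; [2,10) fires=1 [4,12) fires=1 [6,14) fires=1 [8,16) fires=1
i=3 t=28 v=3: → [28,36),[26,34),[24,32),[22,30); WM=27
i=4 t=32 v=4: → [32,40),[30,38),[28,36),[26,34); WM=31; [22,30) fires=2
i=5 t=33 v=2: → [32,40),[30,38),[28,36),[26,34); WM=32; [24,32) fires=2
i=6 t=36 v=2: → [36,44),[34,42),[32,40),[30,38); WM=35; [26,34) fires=4
i=7 t=38 v=8: → [38,46),[36,44),[34,42),[32,40); WM=37; [28,36) fires=4
i=8 t=12 v=3: DROP (t<37-0); WM=37
i=9 t=4 v=8: DROP (t<37-0); WM=37
i=10 t=39 v=7: → [38,46),[36,44),[34,42),[32,40); WM=38; [30,38) fires=3

8 9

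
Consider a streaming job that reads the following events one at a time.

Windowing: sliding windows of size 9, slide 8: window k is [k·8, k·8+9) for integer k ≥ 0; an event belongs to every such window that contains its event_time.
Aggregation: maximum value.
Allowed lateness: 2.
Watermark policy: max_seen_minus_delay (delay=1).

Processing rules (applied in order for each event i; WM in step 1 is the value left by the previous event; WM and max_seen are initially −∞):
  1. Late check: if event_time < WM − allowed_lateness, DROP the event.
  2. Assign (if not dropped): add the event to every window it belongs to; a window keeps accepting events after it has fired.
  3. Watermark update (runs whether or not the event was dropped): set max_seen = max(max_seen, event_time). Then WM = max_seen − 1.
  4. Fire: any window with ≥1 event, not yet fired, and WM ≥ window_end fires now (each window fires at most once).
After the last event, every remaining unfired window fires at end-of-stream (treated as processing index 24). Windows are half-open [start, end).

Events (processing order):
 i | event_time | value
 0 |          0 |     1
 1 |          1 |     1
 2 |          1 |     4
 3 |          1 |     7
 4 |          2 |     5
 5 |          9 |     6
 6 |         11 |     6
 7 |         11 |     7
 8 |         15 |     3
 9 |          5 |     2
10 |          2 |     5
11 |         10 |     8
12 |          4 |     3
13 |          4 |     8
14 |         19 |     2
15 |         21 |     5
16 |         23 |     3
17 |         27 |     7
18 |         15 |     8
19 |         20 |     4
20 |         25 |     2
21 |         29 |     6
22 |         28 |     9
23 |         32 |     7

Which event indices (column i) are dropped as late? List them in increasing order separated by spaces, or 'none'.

9 10 11 12 13 18 19

i=0 t=0 v=1: → [0,9); WM=-1
i=1 t=1 v=1: → [0,9); WM=0
i=2 t=1 v=4: → [0,9); WM=0
i=3 t=1 v=7: → [0,9); WM=0
i=4 t=2 v=5: → [0,9); WM=1
i=5 t=9 v=6: → [8,17); WM=8
i=6 t=11 v=6: → [8,17); WM=10; [0,9) fires=7
i=7 t=11 v=7: → [8,17); WM=10
i=8 t=15 v=3: → [8,17); WM=14
i=9 t=5 v=2: DROP (t<14-2); WM=14
i=10 t=2 v=5: DROP (t<14-2); WM=14
i=11 t=10 v=8: DROP (t<14-2); WM=14
i=12 t=4 v=3: DROP (t<14-2); WM=14
i=13 t=4 v=8: DROP (t<14-2); WM=14
i=14 t=19 v=2: → [16,25); WM=18; [8,17) fires=7
i=15 t=21 v=5: → [16,25); WM=20
i=16 t=23 v=3: → [16,25); WM=22
i=17 t=27 v=7: → [24,33); WM=26; [16,25) fires=5
i=18 t=15 v=8: DROP (t<26-2); WM=26
i=19 t=20 v=4: DROP (t<26-2); WM=26
i=20 t=25 v=2: → [24,33); WM=26
i=21 t=29 v=6: → [24,33); WM=28
i=22 t=28 v=9: → [24,33); WM=28
i=23 t=32 v=7: → [32,41),[24,33); WM=31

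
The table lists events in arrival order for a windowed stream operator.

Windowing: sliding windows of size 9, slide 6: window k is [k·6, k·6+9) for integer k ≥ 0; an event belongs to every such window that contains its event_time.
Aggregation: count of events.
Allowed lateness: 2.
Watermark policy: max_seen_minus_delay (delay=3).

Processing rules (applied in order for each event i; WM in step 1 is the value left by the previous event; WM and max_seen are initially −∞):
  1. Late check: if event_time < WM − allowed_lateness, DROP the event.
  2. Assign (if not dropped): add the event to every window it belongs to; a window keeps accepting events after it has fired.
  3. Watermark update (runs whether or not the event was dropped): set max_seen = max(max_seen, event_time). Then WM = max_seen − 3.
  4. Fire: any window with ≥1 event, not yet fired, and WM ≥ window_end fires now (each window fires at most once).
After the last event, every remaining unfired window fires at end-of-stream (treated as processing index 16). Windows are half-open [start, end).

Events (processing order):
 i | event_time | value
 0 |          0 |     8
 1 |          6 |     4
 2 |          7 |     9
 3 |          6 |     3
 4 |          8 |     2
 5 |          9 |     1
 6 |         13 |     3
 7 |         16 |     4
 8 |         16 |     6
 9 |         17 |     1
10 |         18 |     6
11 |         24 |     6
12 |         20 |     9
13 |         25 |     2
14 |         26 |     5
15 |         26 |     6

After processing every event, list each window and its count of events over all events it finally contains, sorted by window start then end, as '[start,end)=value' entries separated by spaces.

[0,9)=5 [6,15)=6 [12,21)=6 [18,27)=6 [24,33)=4

i=0 t=0 v=8: → [0,9); WM=-3
i=1 t=6 v=4: → [6,15),[0,9); WM=3
i=2 t=7 v=9: → [6,15),[0,9); WM=4
i=3 t=6 v=3: → [6,15),[0,9); WM=4
i=4 t=8 v=2: → [6,15),[0,9); WM=5
i=5 t=9 v=1: → [6,15); WM=6
i=6 t=13 v=3: → [12,21),[6,15); WM=10; [0,9) fires=5
i=7 t=16 v=4: → [12,21); WM=13
i=8 t=16 v=6: → [12,21); WM=13
i=9 t=17 v=1: → [12,21); WM=14
i=10 t=18 v=6: → [18,27),[12,21); WM=15; [6,15) fires=6
i=11 t=24 v=6: → [24,33),[18,27); WM=21; [12,21) fires=5
i=12 t=20 v=9: → [18,27),[12,21); WM=21
i=13 t=25 v=2: → [24,33),[18,27); WM=22
i=14 t=26 v=5: → [24,33),[18,27); WM=23
i=15 t=26 v=6: → [24,33),[18,27); WM=23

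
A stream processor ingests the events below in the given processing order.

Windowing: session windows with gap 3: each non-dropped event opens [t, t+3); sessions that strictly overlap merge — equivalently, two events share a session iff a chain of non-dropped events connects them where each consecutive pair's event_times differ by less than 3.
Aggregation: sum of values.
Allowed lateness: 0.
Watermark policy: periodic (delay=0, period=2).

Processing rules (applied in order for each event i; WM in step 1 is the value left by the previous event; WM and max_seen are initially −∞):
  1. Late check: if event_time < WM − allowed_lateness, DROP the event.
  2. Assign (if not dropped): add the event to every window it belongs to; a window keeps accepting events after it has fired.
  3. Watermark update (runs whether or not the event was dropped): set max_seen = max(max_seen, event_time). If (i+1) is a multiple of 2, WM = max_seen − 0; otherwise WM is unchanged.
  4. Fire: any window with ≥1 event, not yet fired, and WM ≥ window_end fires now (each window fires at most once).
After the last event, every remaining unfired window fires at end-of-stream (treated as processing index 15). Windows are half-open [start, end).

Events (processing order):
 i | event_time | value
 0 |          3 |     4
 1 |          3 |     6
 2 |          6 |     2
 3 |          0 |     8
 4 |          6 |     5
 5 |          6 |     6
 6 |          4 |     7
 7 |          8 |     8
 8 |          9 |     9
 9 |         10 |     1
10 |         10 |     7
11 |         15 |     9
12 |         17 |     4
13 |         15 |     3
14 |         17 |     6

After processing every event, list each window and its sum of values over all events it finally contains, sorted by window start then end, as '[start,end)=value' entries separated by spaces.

i=0 t=3 v=4: → [3,6); WM=−∞
i=1 t=3 v=6: → [3,6); WM=3
i=2 t=6 v=2: → [6,9); WM=3
i=3 t=0 v=8: DROP (t<3-0); WM=6
i=4 t=6 v=5: → [6,9); WM=6
i=5 t=6 v=6: → [6,9); WM=6
i=6 t=4 v=7: DROP (t<6-0); WM=6
i=7 t=8 v=8: → [6,11); WM=8
i=8 t=9 v=9: → [6,12); WM=8
i=9 t=10 v=1: → [6,13); WM=10
i=10 t=10 v=7: → [6,13); WM=10
i=11 t=15 v=9: → [15,18); WM=15
i=12 t=17 v=4: → [15,20); WM=15
i=13 t=15 v=3: → [15,20); WM=17
i=14 t=17 v=6: → [15,20); WM=17

[3,6)=10 [6,13)=38 [15,20)=22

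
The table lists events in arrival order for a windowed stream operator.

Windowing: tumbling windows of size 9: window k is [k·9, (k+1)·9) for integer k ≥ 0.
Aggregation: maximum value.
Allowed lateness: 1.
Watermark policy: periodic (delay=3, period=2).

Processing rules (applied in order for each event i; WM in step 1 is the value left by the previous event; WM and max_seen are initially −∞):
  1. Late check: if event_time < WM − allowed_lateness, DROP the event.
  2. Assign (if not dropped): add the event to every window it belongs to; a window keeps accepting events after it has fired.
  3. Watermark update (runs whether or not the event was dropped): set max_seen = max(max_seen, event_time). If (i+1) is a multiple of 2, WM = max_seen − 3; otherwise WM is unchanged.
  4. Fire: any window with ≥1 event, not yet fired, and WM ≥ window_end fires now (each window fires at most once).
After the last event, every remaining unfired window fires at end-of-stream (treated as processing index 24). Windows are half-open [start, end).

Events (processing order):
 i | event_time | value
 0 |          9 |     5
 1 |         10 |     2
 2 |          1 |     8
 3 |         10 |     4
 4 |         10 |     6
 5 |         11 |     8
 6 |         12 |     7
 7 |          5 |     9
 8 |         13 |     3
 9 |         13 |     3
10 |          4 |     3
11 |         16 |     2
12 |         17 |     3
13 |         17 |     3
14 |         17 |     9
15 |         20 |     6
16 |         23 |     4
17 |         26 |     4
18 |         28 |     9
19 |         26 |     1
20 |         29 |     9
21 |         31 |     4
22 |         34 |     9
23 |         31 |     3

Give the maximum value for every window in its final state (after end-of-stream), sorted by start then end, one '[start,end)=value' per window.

i=0 t=9 v=5: → [9,18); WM=−∞
i=1 t=10 v=2: → [9,18); WM=7
i=2 t=1 v=8: DROP (t<7-1); WM=7
i=3 t=10 v=4: → [9,18); WM=7
i=4 t=10 v=6: → [9,18); WM=7
i=5 t=11 v=8: → [9,18); WM=8
i=6 t=12 v=7: → [9,18); WM=8
i=7 t=5 v=9: DROP (t<8-1); WM=9
i=8 t=13 v=3: → [9,18); WM=9
i=9 t=13 v=3: → [9,18); WM=10
i=10 t=4 v=3: DROP (t<10-1); WM=10
i=11 t=16 v=2: → [9,18); WM=13
i=12 t=17 v=3: → [9,18); WM=13
i=13 t=17 v=3: → [9,18); WM=14
i=14 t=17 v=9: → [9,18); WM=14
i=15 t=20 v=6: → [18,27); WM=17
i=16 t=23 v=4: → [18,27); WM=17
i=17 t=26 v=4: → [18,27); WM=23; [9,18) fires=9
i=18 t=28 v=9: → [27,36); WM=23
i=19 t=26 v=1: → [18,27); WM=25
i=20 t=29 v=9: → [27,36); WM=25
i=21 t=31 v=4: → [27,36); WM=28; [18,27) fires=6
i=22 t=34 v=9: → [27,36); WM=28
i=23 t=31 v=3: → [27,36); WM=31

[9,18)=9 [18,27)=6 [27,36)=9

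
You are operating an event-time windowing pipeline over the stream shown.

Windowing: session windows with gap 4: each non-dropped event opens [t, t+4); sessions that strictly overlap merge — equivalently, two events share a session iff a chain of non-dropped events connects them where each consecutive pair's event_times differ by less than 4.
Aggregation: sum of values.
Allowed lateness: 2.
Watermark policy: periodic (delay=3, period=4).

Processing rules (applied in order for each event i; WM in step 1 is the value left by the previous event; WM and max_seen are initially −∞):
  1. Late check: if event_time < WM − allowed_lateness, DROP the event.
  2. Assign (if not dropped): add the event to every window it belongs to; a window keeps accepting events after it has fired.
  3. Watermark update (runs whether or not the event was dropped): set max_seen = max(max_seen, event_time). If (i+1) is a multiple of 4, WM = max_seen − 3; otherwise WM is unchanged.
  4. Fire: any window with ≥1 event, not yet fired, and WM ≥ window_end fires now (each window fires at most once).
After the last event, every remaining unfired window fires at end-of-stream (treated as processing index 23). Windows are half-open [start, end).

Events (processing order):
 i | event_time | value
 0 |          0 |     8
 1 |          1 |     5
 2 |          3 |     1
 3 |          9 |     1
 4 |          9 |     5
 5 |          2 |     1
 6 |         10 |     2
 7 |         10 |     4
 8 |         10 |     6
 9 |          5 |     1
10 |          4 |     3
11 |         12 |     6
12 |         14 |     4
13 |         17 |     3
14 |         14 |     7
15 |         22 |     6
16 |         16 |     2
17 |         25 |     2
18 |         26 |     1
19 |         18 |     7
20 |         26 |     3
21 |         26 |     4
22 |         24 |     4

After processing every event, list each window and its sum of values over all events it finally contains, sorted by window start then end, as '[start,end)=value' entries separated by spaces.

[0,9)=15 [9,22)=45 [22,30)=20

i=0 t=0 v=8: → [0,4); WM=−∞
i=1 t=1 v=5: → [0,5); WM=−∞
i=2 t=3 v=1: → [0,7); WM=−∞
i=3 t=9 v=1: → [9,13); WM=6
i=4 t=9 v=5: → [9,13); WM=6
i=5 t=2 v=1: DROP (t<6-2); WM=6
i=6 t=10 v=2: → [9,14); WM=6
i=7 t=10 v=4: → [9,14); WM=7
i=8 t=10 v=6: → [9,14); WM=7
i=9 t=5 v=1: → [0,9); WM=7
i=10 t=4 v=3: DROP (t<7-2); WM=7
i=11 t=12 v=6: → [9,16); WM=9
i=12 t=14 v=4: → [9,18); WM=9
i=13 t=17 v=3: → [9,21); WM=9
i=14 t=14 v=7: → [9,21); WM=9
i=15 t=22 v=6: → [22,26); WM=19
i=16 t=16 v=2: DROP (t<19-2); WM=19
i=17 t=25 v=2: → [22,29); WM=19
i=18 t=26 v=1: → [22,30); WM=19
i=19 t=18 v=7: → [9,22); WM=23
i=20 t=26 v=3: → [22,30); WM=23
i=21 t=26 v=4: → [22,30); WM=23
i=22 t=24 v=4: → [22,30); WM=23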